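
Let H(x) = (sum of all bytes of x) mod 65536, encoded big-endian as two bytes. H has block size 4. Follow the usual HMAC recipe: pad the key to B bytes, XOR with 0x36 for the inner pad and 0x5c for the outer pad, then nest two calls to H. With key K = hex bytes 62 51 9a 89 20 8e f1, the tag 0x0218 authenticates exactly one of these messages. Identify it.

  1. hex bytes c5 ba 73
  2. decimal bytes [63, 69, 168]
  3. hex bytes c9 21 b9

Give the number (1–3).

Key hex bytes 62 51 9a 89 20 8e f1 is 7 bytes > B = 4, so hash it first: H(key) = 03 75, then zero-pad to 4 bytes: K' = 03 75 00 00.
K' ⊕ ipad = 35 43 36 36; K' ⊕ opad = 5f 29 5c 5c.
m1: inner = H(35 43 36 36 c5 ba 73) = 02 d6; tag = H(5f 29 5c 5c 02 d6) = 0218 ← matches
m2: inner = H(35 43 36 36 3f 45 a8) = 02 10; tag = H(5f 29 5c 5c 02 10) = 0152
m3: inner = H(35 43 36 36 c9 21 b9) = 02 87; tag = H(5f 29 5c 5c 02 87) = 01c9

1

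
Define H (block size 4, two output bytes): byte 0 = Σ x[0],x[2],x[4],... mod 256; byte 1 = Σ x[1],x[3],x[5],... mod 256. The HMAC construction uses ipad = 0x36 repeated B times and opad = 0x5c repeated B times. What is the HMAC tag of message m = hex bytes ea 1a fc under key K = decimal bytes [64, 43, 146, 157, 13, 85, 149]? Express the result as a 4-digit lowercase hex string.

Key decimal bytes [64, 43, 146, 157, 13, 85, 149] = 40 2b 92 9d 0d 55 95 is 7 bytes > B = 4, so hash it first: H(key) = 74 1d, then zero-pad to 4 bytes: K' = 74 1d 00 00.
K' ⊕ ipad = 42 2b 36 36.  K' ⊕ opad = 28 41 5c 5c.
Inner input = (K'⊕ipad) ∥ m = 42 2b 36 36 ∥ ea 1a fc.
Inner hash: even-index sum = 606 mod 256 = 94; odd-index sum = 123 mod 256 = 123 → 5e 7b.
Outer input = (K'⊕opad) ∥ inner = 28 41 5c 5c ∥ 5e 7b.
Outer hash (tag): even-index sum = 226 mod 256 = 226; odd-index sum = 280 mod 256 = 24 → e2 18.

e218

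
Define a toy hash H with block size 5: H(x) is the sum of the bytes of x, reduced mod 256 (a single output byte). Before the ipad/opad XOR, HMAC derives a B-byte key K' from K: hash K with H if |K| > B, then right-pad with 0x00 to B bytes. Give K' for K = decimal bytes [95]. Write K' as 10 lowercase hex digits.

Key decimal bytes [95] = 5f is 1 byte ≤ B = 5; zero-pad to 5 bytes: K' = 5f 00 00 00 00.

5f00000000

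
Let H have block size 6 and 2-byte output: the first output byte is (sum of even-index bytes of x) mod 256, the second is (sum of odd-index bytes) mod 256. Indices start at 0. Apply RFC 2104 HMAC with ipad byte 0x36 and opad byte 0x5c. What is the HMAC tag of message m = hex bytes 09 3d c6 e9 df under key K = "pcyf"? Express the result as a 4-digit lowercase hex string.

Key "pcyf" = 70 63 79 66 is 4 bytes ≤ B = 6; zero-pad to 6 bytes: K' = 70 63 79 66 00 00.
K' ⊕ ipad = 46 55 4f 50 36 36.  K' ⊕ opad = 2c 3f 25 3a 5c 5c.
Inner input = (K'⊕ipad) ∥ m = 46 55 4f 50 36 36 ∥ 09 3d c6 e9 df.
Inner hash: even-index sum = 633 mod 256 = 121; odd-index sum = 513 mod 256 = 1 → 79 01.
Outer input = (K'⊕opad) ∥ inner = 2c 3f 25 3a 5c 5c ∥ 79 01.
Outer hash (tag): even-index sum = 294 mod 256 = 38; odd-index sum = 214 mod 256 = 214 → 26 d6.

26d6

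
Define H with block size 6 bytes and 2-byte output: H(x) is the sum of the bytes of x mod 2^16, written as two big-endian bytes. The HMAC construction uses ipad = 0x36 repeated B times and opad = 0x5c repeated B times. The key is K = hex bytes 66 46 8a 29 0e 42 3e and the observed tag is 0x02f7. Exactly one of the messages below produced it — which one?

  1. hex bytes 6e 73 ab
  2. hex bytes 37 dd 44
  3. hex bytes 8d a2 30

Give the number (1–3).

1

Key hex bytes 66 46 8a 29 0e 42 3e is 7 bytes > B = 6, so hash it first: H(key) = 01 ed, then zero-pad to 6 bytes: K' = 01 ed 00 00 00 00.
K' ⊕ ipad = 37 db 36 36 36 36; K' ⊕ opad = 5d b1 5c 5c 5c 5c.
m1: inner = H(37 db 36 36 36 36 6e 73 ab) = 03 76; tag = H(5d b1 5c 5c 5c 5c 03 76) = 02f7 ← matches
m2: inner = H(37 db 36 36 36 36 37 dd 44) = 03 42; tag = H(5d b1 5c 5c 5c 5c 03 42) = 02c3
m3: inner = H(37 db 36 36 36 36 8d a2 30) = 03 49; tag = H(5d b1 5c 5c 5c 5c 03 49) = 02ca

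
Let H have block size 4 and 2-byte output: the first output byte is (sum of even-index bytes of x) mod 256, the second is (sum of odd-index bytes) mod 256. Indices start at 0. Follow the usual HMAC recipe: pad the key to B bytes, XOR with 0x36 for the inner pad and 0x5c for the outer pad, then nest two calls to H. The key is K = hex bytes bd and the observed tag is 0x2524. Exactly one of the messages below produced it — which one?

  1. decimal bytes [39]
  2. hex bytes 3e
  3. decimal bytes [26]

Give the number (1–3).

Key hex bytes bd is 1 byte ≤ B = 4; zero-pad to 4 bytes: K' = bd 00 00 00.
K' ⊕ ipad = 8b 36 36 36; K' ⊕ opad = e1 5c 5c 5c.
m1: inner = H(8b 36 36 36 27) = e8 6c; tag = H(e1 5c 5c 5c e8 6c) = 2524 ← matches
m2: inner = H(8b 36 36 36 3e) = ff 6c; tag = H(e1 5c 5c 5c ff 6c) = 3c24
m3: inner = H(8b 36 36 36 1a) = db 6c; tag = H(e1 5c 5c 5c db 6c) = 1824

1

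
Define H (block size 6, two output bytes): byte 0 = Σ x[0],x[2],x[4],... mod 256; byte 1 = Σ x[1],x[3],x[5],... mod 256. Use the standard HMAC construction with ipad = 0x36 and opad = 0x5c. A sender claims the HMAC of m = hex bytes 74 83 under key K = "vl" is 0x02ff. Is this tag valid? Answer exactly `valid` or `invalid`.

Key "vl" = 76 6c is 2 bytes ≤ B = 6; zero-pad to 6 bytes: K' = 76 6c 00 00 00 00.
K' ⊕ ipad = 40 5a 36 36 36 36; K' ⊕ opad = 2a 30 5c 5c 5c 5c.
Inner hash: even-index sum = 288 mod 256 = 32; odd-index sum = 329 mod 256 = 73 → 20 49.
Outer hash (recomputed tag): even-index sum = 258 mod 256 = 2; odd-index sum = 305 mod 256 = 49 → 02 31.
Recomputed tag = 0231; claimed = 02ff → mismatch.

invalid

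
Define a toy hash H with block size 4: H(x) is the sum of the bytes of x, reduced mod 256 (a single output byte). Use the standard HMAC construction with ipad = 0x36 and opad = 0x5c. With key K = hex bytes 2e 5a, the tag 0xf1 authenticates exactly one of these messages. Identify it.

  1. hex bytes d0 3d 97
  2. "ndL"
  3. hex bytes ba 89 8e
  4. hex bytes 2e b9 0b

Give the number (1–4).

3

Key hex bytes 2e 5a is 2 bytes ≤ B = 4; zero-pad to 4 bytes: K' = 2e 5a 00 00.
K' ⊕ ipad = 18 6c 36 36; K' ⊕ opad = 72 06 5c 5c.
m1: inner = H(18 6c 36 36 d0 3d 97) = 94; tag = H(72 06 5c 5c 94) = c4
m2: inner = H(18 6c 36 36 6e 64 4c) = 0e; tag = H(72 06 5c 5c 0e) = 3e
m3: inner = H(18 6c 36 36 ba 89 8e) = c1; tag = H(72 06 5c 5c c1) = f1 ← matches
m4: inner = H(18 6c 36 36 2e b9 0b) = e2; tag = H(72 06 5c 5c e2) = 12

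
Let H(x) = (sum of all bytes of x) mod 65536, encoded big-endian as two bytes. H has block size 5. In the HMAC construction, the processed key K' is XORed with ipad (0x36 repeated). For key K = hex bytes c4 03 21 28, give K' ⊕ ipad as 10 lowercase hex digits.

f235171e36

Key hex bytes c4 03 21 28 is 4 bytes ≤ B = 5; zero-pad to 5 bytes: K' = c4 03 21 28 00.
XOR each byte with 0x36: c4⊕36=f2, 03⊕36=35, 21⊕36=17, 28⊕36=1e, 00⊕36=36.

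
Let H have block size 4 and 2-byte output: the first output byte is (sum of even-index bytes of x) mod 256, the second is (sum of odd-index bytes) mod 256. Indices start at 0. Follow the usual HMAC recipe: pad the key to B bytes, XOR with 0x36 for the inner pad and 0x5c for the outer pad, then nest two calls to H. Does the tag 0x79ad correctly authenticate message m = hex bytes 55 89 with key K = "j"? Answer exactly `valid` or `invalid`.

valid

Key "j" = 6a is 1 byte ≤ B = 4; zero-pad to 4 bytes: K' = 6a 00 00 00.
K' ⊕ ipad = 5c 36 36 36; K' ⊕ opad = 36 5c 5c 5c.
Inner hash: even-index sum = 231 mod 256 = 231; odd-index sum = 245 mod 256 = 245 → e7 f5.
Outer hash (recomputed tag): even-index sum = 377 mod 256 = 121; odd-index sum = 429 mod 256 = 173 → 79 ad.
Recomputed tag = 79ad; claimed = 79ad → match.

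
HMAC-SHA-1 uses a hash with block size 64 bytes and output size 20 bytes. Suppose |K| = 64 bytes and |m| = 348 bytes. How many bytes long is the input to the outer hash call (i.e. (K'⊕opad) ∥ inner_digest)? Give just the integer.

84

Key is 64 ≤ 64 bytes, zero-padded: |K'| = 64.
Outer input = (K'⊕opad) ∥ H(inner) → 64 + 20 = 84 bytes.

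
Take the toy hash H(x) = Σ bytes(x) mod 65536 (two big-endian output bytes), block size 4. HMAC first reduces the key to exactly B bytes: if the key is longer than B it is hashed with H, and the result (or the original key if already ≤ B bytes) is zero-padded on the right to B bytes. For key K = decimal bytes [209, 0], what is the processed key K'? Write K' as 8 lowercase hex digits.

d1000000

Key decimal bytes [209, 0] = d1 00 is 2 bytes ≤ B = 4; zero-pad to 4 bytes: K' = d1 00 00 00.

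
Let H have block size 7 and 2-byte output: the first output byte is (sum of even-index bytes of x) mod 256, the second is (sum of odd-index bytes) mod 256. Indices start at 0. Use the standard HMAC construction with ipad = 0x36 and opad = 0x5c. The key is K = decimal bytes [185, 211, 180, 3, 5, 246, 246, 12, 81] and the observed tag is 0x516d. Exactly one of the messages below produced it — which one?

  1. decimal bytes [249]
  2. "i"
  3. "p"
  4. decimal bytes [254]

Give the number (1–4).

4

Key decimal bytes [185, 211, 180, 3, 5, 246, 246, 12, 81] = b9 d3 b4 03 05 f6 f6 0c 51 is 9 bytes > B = 7, so hash it first: H(key) = b9 d8, then zero-pad to 7 bytes: K' = b9 d8 00 00 00 00 00.
K' ⊕ ipad = 8f ee 36 36 36 36 36; K' ⊕ opad = e5 84 5c 5c 5c 5c 5c.
m1: inner = H(8f ee 36 36 36 36 36 f9) = 31 53; tag = H(e5 84 5c 5c 5c 5c 5c 31 53) = 4c6d
m2: inner = H(8f ee 36 36 36 36 36 69) = 31 c3; tag = H(e5 84 5c 5c 5c 5c 5c 31 c3) = bc6d
m3: inner = H(8f ee 36 36 36 36 36 70) = 31 ca; tag = H(e5 84 5c 5c 5c 5c 5c 31 ca) = c36d
m4: inner = H(8f ee 36 36 36 36 36 fe) = 31 58; tag = H(e5 84 5c 5c 5c 5c 5c 31 58) = 516d ← matches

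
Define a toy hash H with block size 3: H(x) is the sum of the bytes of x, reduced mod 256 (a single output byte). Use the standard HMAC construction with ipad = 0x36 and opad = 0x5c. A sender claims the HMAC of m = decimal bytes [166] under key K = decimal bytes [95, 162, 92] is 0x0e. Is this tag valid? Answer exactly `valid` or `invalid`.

valid

Key decimal bytes [95, 162, 92] = 5f a2 5c is exactly B = 3 bytes: K' = 5f a2 5c.
K' ⊕ ipad = 69 94 6a; K' ⊕ opad = 03 fe 00.
Inner hash: sum = 105+148+106+166 = 525; mod 256 = 13 → 0d.
Outer hash (recomputed tag): sum = 3+254+0+13 = 270; mod 256 = 14 → 0e.
Recomputed tag = 0e; claimed = 0e → match.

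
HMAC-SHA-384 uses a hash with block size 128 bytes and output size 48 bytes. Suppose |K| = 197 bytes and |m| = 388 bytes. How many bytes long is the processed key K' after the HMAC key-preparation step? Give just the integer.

Key is 197 > 128 bytes, so it is hashed to 48 bytes then zero-padded to 128: |K'| = 128.

128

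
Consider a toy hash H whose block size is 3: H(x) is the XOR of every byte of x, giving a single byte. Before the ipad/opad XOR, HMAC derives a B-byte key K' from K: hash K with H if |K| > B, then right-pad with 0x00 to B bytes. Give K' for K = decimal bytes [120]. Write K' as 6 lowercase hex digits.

780000

Key decimal bytes [120] = 78 is 1 byte ≤ B = 3; zero-pad to 3 bytes: K' = 78 00 00.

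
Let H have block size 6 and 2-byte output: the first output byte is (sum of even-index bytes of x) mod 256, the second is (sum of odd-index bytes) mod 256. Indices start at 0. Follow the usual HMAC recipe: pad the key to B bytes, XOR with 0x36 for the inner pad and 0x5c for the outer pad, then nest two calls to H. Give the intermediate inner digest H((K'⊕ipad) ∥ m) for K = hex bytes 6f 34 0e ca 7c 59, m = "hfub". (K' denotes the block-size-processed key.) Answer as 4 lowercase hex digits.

b835

Key hex bytes 6f 34 0e ca 7c 59 is exactly B = 6 bytes: K' = 6f 34 0e ca 7c 59.
K' ⊕ ipad = 59 02 38 fc 4a 6f.
Inner input = 59 02 38 fc 4a 6f ∥ 68 66 75 62.
Inner hash: even-index sum = 440 mod 256 = 184; odd-index sum = 565 mod 256 = 53 → b8 35.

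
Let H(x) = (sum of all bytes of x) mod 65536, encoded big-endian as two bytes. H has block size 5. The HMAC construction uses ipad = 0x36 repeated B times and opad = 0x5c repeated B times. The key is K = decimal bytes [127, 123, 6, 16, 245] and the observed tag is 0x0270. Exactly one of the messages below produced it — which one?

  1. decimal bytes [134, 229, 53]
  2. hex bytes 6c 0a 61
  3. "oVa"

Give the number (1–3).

Key decimal bytes [127, 123, 6, 16, 245] = 7f 7b 06 10 f5 is exactly B = 5 bytes: K' = 7f 7b 06 10 f5.
K' ⊕ ipad = 49 4d 30 26 c3; K' ⊕ opad = 23 27 5a 4c a9.
m1: inner = H(49 4d 30 26 c3 86 e5 35) = 03 4f; tag = H(23 27 5a 4c a9 03 4f) = 01eb
m2: inner = H(49 4d 30 26 c3 6c 0a 61) = 02 86; tag = H(23 27 5a 4c a9 02 86) = 0221
m3: inner = H(49 4d 30 26 c3 6f 56 61) = 02 d5; tag = H(23 27 5a 4c a9 02 d5) = 0270 ← matches

3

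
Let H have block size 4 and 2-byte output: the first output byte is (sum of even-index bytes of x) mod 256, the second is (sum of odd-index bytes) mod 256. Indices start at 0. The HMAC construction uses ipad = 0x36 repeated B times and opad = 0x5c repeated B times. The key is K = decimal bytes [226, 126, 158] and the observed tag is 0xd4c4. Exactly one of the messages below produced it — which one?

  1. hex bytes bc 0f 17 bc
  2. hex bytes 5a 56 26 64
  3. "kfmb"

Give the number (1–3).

Key decimal bytes [226, 126, 158] = e2 7e 9e is 3 bytes ≤ B = 4; zero-pad to 4 bytes: K' = e2 7e 9e 00.
K' ⊕ ipad = d4 48 a8 36; K' ⊕ opad = be 22 c2 5c.
m1: inner = H(d4 48 a8 36 bc 0f 17 bc) = 4f 49; tag = H(be 22 c2 5c 4f 49) = cfc7
m2: inner = H(d4 48 a8 36 5a 56 26 64) = fc 38; tag = H(be 22 c2 5c fc 38) = 7cb6
m3: inner = H(d4 48 a8 36 6b 66 6d 62) = 54 46; tag = H(be 22 c2 5c 54 46) = d4c4 ← matches

3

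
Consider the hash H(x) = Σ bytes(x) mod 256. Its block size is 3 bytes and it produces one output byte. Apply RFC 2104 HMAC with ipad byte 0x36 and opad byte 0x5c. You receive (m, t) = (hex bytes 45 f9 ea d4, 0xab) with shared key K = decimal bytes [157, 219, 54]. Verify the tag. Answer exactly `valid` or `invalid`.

invalid

Key decimal bytes [157, 219, 54] = 9d db 36 is exactly B = 3 bytes: K' = 9d db 36.
K' ⊕ ipad = ab ed 00; K' ⊕ opad = c1 87 6a.
Inner hash: sum = 171+237+0+69+249+234+212 = 1172; mod 256 = 148 → 94.
Outer hash (recomputed tag): sum = 193+135+106+148 = 582; mod 256 = 70 → 46.
Recomputed tag = 46; claimed = ab → mismatch.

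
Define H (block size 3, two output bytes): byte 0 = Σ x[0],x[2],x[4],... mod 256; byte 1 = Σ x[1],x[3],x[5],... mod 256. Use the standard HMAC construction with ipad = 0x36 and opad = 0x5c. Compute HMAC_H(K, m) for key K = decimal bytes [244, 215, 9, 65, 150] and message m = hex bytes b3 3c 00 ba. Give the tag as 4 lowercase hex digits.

Key decimal bytes [244, 215, 9, 65, 150] = f4 d7 09 41 96 is 5 bytes > B = 3, so hash it first: H(key) = 93 18, then zero-pad to 3 bytes: K' = 93 18 00.
K' ⊕ ipad = a5 2e 36.  K' ⊕ opad = cf 44 5c.
Inner input = (K'⊕ipad) ∥ m = a5 2e 36 ∥ b3 3c 00 ba.
Inner hash: even-index sum = 465 mod 256 = 209; odd-index sum = 225 mod 256 = 225 → d1 e1.
Outer input = (K'⊕opad) ∥ inner = cf 44 5c ∥ d1 e1.
Outer hash (tag): even-index sum = 524 mod 256 = 12; odd-index sum = 277 mod 256 = 21 → 0c 15.

0c15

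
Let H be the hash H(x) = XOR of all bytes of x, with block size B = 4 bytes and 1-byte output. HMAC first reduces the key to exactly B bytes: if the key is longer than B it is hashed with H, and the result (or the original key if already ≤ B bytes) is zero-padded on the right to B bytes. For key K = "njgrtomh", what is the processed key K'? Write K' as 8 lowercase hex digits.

|K| = 8 > B = 4, so first hash the key.
H(K): XOR 6e⊕6a⊕67⊕72⊕74⊕6f⊕6d⊕68 = 0f.
Zero-pad H(K) = 0f to 4 bytes: K' = 0f 00 00 00.

0f000000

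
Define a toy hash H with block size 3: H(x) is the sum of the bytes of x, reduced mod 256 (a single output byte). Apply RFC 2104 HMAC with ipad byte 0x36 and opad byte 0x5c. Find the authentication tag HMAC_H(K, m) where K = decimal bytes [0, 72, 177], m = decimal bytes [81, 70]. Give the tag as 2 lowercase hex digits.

2f

Key decimal bytes [0, 72, 177] = 00 48 b1 is exactly B = 3 bytes: K' = 00 48 b1.
K' ⊕ ipad = 36 7e 87.  K' ⊕ opad = 5c 14 ed.
Inner input = (K'⊕ipad) ∥ m = 36 7e 87 ∥ 51 46.
Inner hash: sum = 54+126+135+81+70 = 466; mod 256 = 210 → d2.
Outer input = (K'⊕opad) ∥ inner = 5c 14 ed ∥ d2.
Outer hash (tag): sum = 92+20+237+210 = 559; mod 256 = 47 → 2f.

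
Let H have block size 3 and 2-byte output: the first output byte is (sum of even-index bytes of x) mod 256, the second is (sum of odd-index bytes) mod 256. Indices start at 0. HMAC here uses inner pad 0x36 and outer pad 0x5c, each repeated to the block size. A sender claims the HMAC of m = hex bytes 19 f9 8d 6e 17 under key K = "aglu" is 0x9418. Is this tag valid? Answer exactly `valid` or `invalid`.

Key "aglu" = 61 67 6c 75 is 4 bytes > B = 3, so hash it first: H(key) = cd dc, then zero-pad to 3 bytes: K' = cd dc 00.
K' ⊕ ipad = fb ea 36; K' ⊕ opad = 91 80 5c.
Inner hash: even-index sum = 664 mod 256 = 152; odd-index sum = 423 mod 256 = 167 → 98 a7.
Outer hash (recomputed tag): even-index sum = 404 mod 256 = 148; odd-index sum = 280 mod 256 = 24 → 94 18.
Recomputed tag = 9418; claimed = 9418 → match.

valid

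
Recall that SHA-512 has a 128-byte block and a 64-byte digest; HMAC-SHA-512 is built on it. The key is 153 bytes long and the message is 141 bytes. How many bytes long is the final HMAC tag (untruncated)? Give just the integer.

The tag is one SHA-512 digest: 64 bytes.

64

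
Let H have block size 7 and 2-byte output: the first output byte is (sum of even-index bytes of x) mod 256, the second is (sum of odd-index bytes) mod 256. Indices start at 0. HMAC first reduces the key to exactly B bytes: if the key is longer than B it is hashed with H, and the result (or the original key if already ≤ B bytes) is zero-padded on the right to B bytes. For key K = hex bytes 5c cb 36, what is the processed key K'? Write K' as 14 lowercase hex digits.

Key hex bytes 5c cb 36 is 3 bytes ≤ B = 7; zero-pad to 7 bytes: K' = 5c cb 36 00 00 00 00.

5ccb3600000000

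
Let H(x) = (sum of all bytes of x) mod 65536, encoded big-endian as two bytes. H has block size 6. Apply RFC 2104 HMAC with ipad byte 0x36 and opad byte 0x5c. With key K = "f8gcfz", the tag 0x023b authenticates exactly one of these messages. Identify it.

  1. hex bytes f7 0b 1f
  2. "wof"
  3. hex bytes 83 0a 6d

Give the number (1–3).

Key "f8gcfz" = 66 38 67 63 66 7a is exactly B = 6 bytes: K' = 66 38 67 63 66 7a.
K' ⊕ ipad = 50 0e 51 55 50 4c; K' ⊕ opad = 3a 64 3b 3f 3a 26.
m1: inner = H(50 0e 51 55 50 4c f7 0b 1f) = 02 c1; tag = H(3a 64 3b 3f 3a 26 02 c1) = 023b ← matches
m2: inner = H(50 0e 51 55 50 4c 77 6f 66) = 02 ec; tag = H(3a 64 3b 3f 3a 26 02 ec) = 0266
m3: inner = H(50 0e 51 55 50 4c 83 0a 6d) = 02 9a; tag = H(3a 64 3b 3f 3a 26 02 9a) = 0214

1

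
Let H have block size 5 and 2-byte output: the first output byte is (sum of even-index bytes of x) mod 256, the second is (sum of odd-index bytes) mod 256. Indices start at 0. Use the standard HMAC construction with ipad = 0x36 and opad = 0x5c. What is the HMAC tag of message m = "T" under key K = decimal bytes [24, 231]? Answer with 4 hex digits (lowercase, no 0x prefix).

Key decimal bytes [24, 231] = 18 e7 is 2 bytes ≤ B = 5; zero-pad to 5 bytes: K' = 18 e7 00 00 00.
K' ⊕ ipad = 2e d1 36 36 36.  K' ⊕ opad = 44 bb 5c 5c 5c.
Inner input = (K'⊕ipad) ∥ m = 2e d1 36 36 36 ∥ 54.
Inner hash: even-index sum = 154 mod 256 = 154; odd-index sum = 347 mod 256 = 91 → 9a 5b.
Outer input = (K'⊕opad) ∥ inner = 44 bb 5c 5c 5c ∥ 9a 5b.
Outer hash (tag): even-index sum = 343 mod 256 = 87; odd-index sum = 433 mod 256 = 177 → 57 b1.

57b1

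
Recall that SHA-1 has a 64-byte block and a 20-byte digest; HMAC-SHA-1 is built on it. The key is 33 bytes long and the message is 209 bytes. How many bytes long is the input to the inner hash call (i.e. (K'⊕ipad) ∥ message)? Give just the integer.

Key is 33 ≤ 64 bytes, zero-padded: |K'| = 64.
Inner input = (K'⊕ipad) ∥ m → 64 + 209 = 273 bytes.

273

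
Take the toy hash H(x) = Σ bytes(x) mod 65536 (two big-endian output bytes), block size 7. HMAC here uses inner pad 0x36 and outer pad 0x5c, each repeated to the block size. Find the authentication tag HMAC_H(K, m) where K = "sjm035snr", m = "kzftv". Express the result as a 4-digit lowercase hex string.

0312

Key "sjm035snr" = 73 6a 6d 30 33 35 73 6e 72 is 9 bytes > B = 7, so hash it first: H(key) = 03 35, then zero-pad to 7 bytes: K' = 03 35 00 00 00 00 00.
K' ⊕ ipad = 35 03 36 36 36 36 36.  K' ⊕ opad = 5f 69 5c 5c 5c 5c 5c.
Inner input = (K'⊕ipad) ∥ m = 35 03 36 36 36 36 36 ∥ 6b 7a 66 74 76.
Inner hash: sum = 53+3+54+54+54+54+54+107+122+102+116+118 = 891 → 03 7b.
Outer input = (K'⊕opad) ∥ inner = 5f 69 5c 5c 5c 5c 5c ∥ 03 7b.
Outer hash (tag): sum = 95+105+92+92+92+92+92+3+123 = 786 → 03 12.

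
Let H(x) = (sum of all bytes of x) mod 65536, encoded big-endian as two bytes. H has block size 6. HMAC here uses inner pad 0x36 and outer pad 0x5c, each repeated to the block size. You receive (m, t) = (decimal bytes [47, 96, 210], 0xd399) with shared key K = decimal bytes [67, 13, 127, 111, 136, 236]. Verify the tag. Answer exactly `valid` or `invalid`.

invalid

Key decimal bytes [67, 13, 127, 111, 136, 236] = 43 0d 7f 6f 88 ec is exactly B = 6 bytes: K' = 43 0d 7f 6f 88 ec.
K' ⊕ ipad = 75 3b 49 59 be da; K' ⊕ opad = 1f 51 23 33 d4 b0.
Inner hash: sum = 117+59+73+89+190+218+47+96+210 = 1099 → 04 4b.
Outer hash (recomputed tag): sum = 31+81+35+51+212+176+4+75 = 665 → 02 99.
Recomputed tag = 0299; claimed = d399 → mismatch.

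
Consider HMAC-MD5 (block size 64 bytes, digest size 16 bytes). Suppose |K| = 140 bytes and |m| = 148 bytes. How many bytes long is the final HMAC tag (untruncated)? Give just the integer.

16

The tag is one MD5 digest: 16 bytes.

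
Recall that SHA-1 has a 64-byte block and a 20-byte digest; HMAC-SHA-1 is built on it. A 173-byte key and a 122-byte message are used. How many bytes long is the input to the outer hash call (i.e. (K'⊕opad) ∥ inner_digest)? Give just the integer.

84

Key is 173 > 64 bytes, so it is hashed to 20 bytes then zero-padded to 64: |K'| = 64.
Outer input = (K'⊕opad) ∥ H(inner) → 64 + 20 = 84 bytes.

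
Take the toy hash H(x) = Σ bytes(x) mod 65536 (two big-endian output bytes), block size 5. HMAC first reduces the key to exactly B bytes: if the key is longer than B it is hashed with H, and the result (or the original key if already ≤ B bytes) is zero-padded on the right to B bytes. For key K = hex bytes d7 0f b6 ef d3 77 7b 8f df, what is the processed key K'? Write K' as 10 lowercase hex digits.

|K| = 9 > B = 5, so first hash the key.
H(K): sum = 215+15+182+239+211+119+123+143+223 = 1470 → 05 be.
Zero-pad H(K) = 05 be to 5 bytes: K' = 05 be 00 00 00.

05be000000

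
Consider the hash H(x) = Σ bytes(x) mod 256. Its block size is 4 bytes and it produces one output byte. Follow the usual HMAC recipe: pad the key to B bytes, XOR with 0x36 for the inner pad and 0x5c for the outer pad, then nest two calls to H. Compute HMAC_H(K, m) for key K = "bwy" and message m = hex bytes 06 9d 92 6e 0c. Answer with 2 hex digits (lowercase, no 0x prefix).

b3

Key "bwy" = 62 77 79 is 3 bytes ≤ B = 4; zero-pad to 4 bytes: K' = 62 77 79 00.
K' ⊕ ipad = 54 41 4f 36.  K' ⊕ opad = 3e 2b 25 5c.
Inner input = (K'⊕ipad) ∥ m = 54 41 4f 36 ∥ 06 9d 92 6e 0c.
Inner hash: sum = 84+65+79+54+6+157+146+110+12 = 713; mod 256 = 201 → c9.
Outer input = (K'⊕opad) ∥ inner = 3e 2b 25 5c ∥ c9.
Outer hash (tag): sum = 62+43+37+92+201 = 435; mod 256 = 179 → b3.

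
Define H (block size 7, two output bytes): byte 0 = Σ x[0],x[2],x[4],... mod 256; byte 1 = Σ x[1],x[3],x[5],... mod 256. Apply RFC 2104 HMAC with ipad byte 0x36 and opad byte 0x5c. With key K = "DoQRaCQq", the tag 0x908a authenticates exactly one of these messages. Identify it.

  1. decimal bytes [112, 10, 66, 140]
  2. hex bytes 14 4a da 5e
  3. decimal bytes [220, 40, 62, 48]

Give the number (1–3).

Key "DoQRaCQq" = 44 6f 51 52 61 43 51 71 is 8 bytes > B = 7, so hash it first: H(key) = 47 75, then zero-pad to 7 bytes: K' = 47 75 00 00 00 00 00.
K' ⊕ ipad = 71 43 36 36 36 36 36; K' ⊕ opad = 1b 29 5c 5c 5c 5c 5c.
m1: inner = H(71 43 36 36 36 36 36 70 0a 42 8c) = a9 61; tag = H(1b 29 5c 5c 5c 5c 5c a9 61) = 908a ← matches
m2: inner = H(71 43 36 36 36 36 36 14 4a da 5e) = bb 9d; tag = H(1b 29 5c 5c 5c 5c 5c bb 9d) = cc9c
m3: inner = H(71 43 36 36 36 36 36 dc 28 3e 30) = 6b c9; tag = H(1b 29 5c 5c 5c 5c 5c 6b c9) = f84c

1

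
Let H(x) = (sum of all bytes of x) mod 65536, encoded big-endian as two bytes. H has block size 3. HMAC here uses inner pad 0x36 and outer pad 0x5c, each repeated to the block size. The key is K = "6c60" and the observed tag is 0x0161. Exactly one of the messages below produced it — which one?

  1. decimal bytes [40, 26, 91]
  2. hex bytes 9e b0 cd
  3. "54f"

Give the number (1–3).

Key "6c60" = 36 63 36 30 is 4 bytes > B = 3, so hash it first: H(key) = 00 ff, then zero-pad to 3 bytes: K' = 00 ff 00.
K' ⊕ ipad = 36 c9 36; K' ⊕ opad = 5c a3 5c.
m1: inner = H(36 c9 36 28 1a 5b) = 01 d2; tag = H(5c a3 5c 01 d2) = 022e
m2: inner = H(36 c9 36 9e b0 cd) = 03 50; tag = H(5c a3 5c 03 50) = 01ae
m3: inner = H(36 c9 36 35 34 66) = 02 04; tag = H(5c a3 5c 02 04) = 0161 ← matches

3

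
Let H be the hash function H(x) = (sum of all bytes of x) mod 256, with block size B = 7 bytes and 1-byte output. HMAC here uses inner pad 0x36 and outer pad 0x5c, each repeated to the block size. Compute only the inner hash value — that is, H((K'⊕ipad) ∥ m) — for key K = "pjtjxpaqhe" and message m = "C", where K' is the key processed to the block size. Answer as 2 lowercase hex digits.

Key "pjtjxpaqhe" = 70 6a 74 6a 78 70 61 71 68 65 is 10 bytes > B = 7, so hash it first: H(key) = 3f, then zero-pad to 7 bytes: K' = 3f 00 00 00 00 00 00.
K' ⊕ ipad = 09 36 36 36 36 36 36.
Inner input = 09 36 36 36 36 36 36 ∥ 43.
Inner hash: sum = 9+54+54+54+54+54+54+67 = 400; mod 256 = 144 → 90.

90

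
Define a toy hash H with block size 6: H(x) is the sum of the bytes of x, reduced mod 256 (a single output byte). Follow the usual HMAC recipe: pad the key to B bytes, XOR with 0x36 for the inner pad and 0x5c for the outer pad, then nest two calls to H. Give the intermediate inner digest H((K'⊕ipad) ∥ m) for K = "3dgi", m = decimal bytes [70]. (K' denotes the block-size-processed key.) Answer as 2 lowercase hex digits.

Key "3dgi" = 33 64 67 69 is 4 bytes ≤ B = 6; zero-pad to 6 bytes: K' = 33 64 67 69 00 00.
K' ⊕ ipad = 05 52 51 5f 36 36.
Inner input = 05 52 51 5f 36 36 ∥ 46.
Inner hash: sum = 5+82+81+95+54+54+70 = 441; mod 256 = 185 → b9.

b9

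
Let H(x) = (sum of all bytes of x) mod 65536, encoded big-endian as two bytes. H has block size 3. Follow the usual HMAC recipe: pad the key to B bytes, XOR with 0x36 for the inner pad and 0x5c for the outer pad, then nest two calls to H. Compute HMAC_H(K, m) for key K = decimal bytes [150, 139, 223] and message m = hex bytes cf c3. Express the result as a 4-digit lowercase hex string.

02ff

Key decimal bytes [150, 139, 223] = 96 8b df is exactly B = 3 bytes: K' = 96 8b df.
K' ⊕ ipad = a0 bd e9.  K' ⊕ opad = ca d7 83.
Inner input = (K'⊕ipad) ∥ m = a0 bd e9 ∥ cf c3.
Inner hash: sum = 160+189+233+207+195 = 984 → 03 d8.
Outer input = (K'⊕opad) ∥ inner = ca d7 83 ∥ 03 d8.
Outer hash (tag): sum = 202+215+131+3+216 = 767 → 02 ff.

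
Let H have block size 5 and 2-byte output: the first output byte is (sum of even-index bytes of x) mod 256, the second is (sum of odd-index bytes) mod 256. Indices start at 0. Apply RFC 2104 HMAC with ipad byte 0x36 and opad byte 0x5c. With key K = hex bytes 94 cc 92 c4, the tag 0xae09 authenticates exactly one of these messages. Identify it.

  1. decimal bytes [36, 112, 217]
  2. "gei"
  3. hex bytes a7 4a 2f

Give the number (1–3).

2

Key hex bytes 94 cc 92 c4 is 4 bytes ≤ B = 5; zero-pad to 5 bytes: K' = 94 cc 92 c4 00.
K' ⊕ ipad = a2 fa a4 f2 36; K' ⊕ opad = c8 90 ce 98 5c.
m1: inner = H(a2 fa a4 f2 36 24 70 d9) = ec e9; tag = H(c8 90 ce 98 5c ec e9) = db14
m2: inner = H(a2 fa a4 f2 36 67 65 69) = e1 bc; tag = H(c8 90 ce 98 5c e1 bc) = ae09 ← matches
m3: inner = H(a2 fa a4 f2 36 a7 4a 2f) = c6 c2; tag = H(c8 90 ce 98 5c c6 c2) = b4ee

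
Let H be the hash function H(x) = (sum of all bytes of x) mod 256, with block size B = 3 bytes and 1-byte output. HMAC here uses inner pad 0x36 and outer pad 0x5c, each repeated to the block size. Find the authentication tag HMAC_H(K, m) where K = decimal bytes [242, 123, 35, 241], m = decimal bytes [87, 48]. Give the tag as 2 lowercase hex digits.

3f

Key decimal bytes [242, 123, 35, 241] = f2 7b 23 f1 is 4 bytes > B = 3, so hash it first: H(key) = 81, then zero-pad to 3 bytes: K' = 81 00 00.
K' ⊕ ipad = b7 36 36.  K' ⊕ opad = dd 5c 5c.
Inner input = (K'⊕ipad) ∥ m = b7 36 36 ∥ 57 30.
Inner hash: sum = 183+54+54+87+48 = 426; mod 256 = 170 → aa.
Outer input = (K'⊕opad) ∥ inner = dd 5c 5c ∥ aa.
Outer hash (tag): sum = 221+92+92+170 = 575; mod 256 = 63 → 3f.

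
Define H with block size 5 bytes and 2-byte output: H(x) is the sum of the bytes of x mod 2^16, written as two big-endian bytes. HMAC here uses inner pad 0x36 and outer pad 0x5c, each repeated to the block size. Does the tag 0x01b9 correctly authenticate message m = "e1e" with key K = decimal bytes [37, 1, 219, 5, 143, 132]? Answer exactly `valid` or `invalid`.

valid

Key decimal bytes [37, 1, 219, 5, 143, 132] = 25 01 db 05 8f 84 is 6 bytes > B = 5, so hash it first: H(key) = 02 19, then zero-pad to 5 bytes: K' = 02 19 00 00 00.
K' ⊕ ipad = 34 2f 36 36 36; K' ⊕ opad = 5e 45 5c 5c 5c.
Inner hash: sum = 52+47+54+54+54+101+49+101 = 512 → 02 00.
Outer hash (recomputed tag): sum = 94+69+92+92+92+2+0 = 441 → 01 b9.
Recomputed tag = 01b9; claimed = 01b9 → match.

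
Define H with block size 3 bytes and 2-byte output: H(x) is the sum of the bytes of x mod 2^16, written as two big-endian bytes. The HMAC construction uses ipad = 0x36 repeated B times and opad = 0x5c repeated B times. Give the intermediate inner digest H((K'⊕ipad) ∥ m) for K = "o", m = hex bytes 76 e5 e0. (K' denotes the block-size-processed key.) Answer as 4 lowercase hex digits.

Key "o" = 6f is 1 byte ≤ B = 3; zero-pad to 3 bytes: K' = 6f 00 00.
K' ⊕ ipad = 59 36 36.
Inner input = 59 36 36 ∥ 76 e5 e0.
Inner hash: sum = 89+54+54+118+229+224 = 768 → 03 00.

0300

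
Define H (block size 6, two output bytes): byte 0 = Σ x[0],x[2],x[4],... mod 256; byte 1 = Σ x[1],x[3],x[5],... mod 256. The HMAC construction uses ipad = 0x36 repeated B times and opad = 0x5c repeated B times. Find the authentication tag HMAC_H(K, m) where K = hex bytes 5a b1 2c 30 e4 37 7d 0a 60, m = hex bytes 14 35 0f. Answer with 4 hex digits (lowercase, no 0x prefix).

Key hex bytes 5a b1 2c 30 e4 37 7d 0a 60 is 9 bytes > B = 6, so hash it first: H(key) = 47 22, then zero-pad to 6 bytes: K' = 47 22 00 00 00 00.
K' ⊕ ipad = 71 14 36 36 36 36.  K' ⊕ opad = 1b 7e 5c 5c 5c 5c.
Inner input = (K'⊕ipad) ∥ m = 71 14 36 36 36 36 ∥ 14 35 0f.
Inner hash: even-index sum = 256 mod 256 = 0; odd-index sum = 181 mod 256 = 181 → 00 b5.
Outer input = (K'⊕opad) ∥ inner = 1b 7e 5c 5c 5c 5c ∥ 00 b5.
Outer hash (tag): even-index sum = 211 mod 256 = 211; odd-index sum = 491 mod 256 = 235 → d3 eb.

d3eb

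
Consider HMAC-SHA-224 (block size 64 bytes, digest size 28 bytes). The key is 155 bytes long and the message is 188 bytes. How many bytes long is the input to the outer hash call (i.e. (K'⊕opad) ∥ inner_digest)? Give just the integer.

92

Key is 155 > 64 bytes, so it is hashed to 28 bytes then zero-padded to 64: |K'| = 64.
Outer input = (K'⊕opad) ∥ H(inner) → 64 + 28 = 92 bytes.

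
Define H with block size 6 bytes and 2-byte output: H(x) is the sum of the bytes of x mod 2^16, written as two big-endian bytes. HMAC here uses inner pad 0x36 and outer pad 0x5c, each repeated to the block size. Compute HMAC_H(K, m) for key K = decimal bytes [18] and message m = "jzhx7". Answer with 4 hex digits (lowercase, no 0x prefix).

Key decimal bytes [18] = 12 is 1 byte ≤ B = 6; zero-pad to 6 bytes: K' = 12 00 00 00 00 00.
K' ⊕ ipad = 24 36 36 36 36 36.  K' ⊕ opad = 4e 5c 5c 5c 5c 5c.
Inner input = (K'⊕ipad) ∥ m = 24 36 36 36 36 36 ∥ 6a 7a 68 78 37.
Inner hash: sum = 36+54+54+54+54+54+106+122+104+120+55 = 813 → 03 2d.
Outer input = (K'⊕opad) ∥ inner = 4e 5c 5c 5c 5c 5c ∥ 03 2d.
Outer hash (tag): sum = 78+92+92+92+92+92+3+45 = 586 → 02 4a.

024a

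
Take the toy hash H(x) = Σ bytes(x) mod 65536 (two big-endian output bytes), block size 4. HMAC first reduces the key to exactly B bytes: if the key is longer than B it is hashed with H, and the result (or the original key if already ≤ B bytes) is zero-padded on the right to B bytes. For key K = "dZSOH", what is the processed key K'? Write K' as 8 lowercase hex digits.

01a80000

|K| = 5 > B = 4, so first hash the key.
H(K): sum = 100+90+83+79+72 = 424 → 01 a8.
Zero-pad H(K) = 01 a8 to 4 bytes: K' = 01 a8 00 00.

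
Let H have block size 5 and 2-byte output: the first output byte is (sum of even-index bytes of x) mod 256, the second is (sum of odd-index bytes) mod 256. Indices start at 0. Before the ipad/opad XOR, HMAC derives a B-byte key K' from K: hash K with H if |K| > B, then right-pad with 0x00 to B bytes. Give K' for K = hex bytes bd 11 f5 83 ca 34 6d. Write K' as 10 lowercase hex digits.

e9c8000000

|K| = 7 > B = 5, so first hash the key.
H(K): even-index sum = 745 mod 256 = 233; odd-index sum = 200 mod 256 = 200 → e9 c8.
Zero-pad H(K) = e9 c8 to 5 bytes: K' = e9 c8 00 00 00.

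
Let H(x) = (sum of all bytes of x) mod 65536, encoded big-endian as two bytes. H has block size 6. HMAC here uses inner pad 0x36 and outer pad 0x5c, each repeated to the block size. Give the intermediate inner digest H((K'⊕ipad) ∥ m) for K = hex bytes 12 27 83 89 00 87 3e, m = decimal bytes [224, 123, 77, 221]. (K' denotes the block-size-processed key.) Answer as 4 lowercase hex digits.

03cd

Key hex bytes 12 27 83 89 00 87 3e is 7 bytes > B = 6, so hash it first: H(key) = 02 0a, then zero-pad to 6 bytes: K' = 02 0a 00 00 00 00.
K' ⊕ ipad = 34 3c 36 36 36 36.
Inner input = 34 3c 36 36 36 36 ∥ e0 7b 4d dd.
Inner hash: sum = 52+60+54+54+54+54+224+123+77+221 = 973 → 03 cd.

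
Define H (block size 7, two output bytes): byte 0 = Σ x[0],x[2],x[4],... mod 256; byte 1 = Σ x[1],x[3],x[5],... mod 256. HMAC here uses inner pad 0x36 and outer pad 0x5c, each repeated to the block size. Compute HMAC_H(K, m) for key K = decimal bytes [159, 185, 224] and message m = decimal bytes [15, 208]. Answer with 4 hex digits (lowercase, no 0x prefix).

Key decimal bytes [159, 185, 224] = 9f b9 e0 is 3 bytes ≤ B = 7; zero-pad to 7 bytes: K' = 9f b9 e0 00 00 00 00.
K' ⊕ ipad = a9 8f d6 36 36 36 36.  K' ⊕ opad = c3 e5 bc 5c 5c 5c 5c.
Inner input = (K'⊕ipad) ∥ m = a9 8f d6 36 36 36 36 ∥ 0f d0.
Inner hash: even-index sum = 699 mod 256 = 187; odd-index sum = 266 mod 256 = 10 → bb 0a.
Outer input = (K'⊕opad) ∥ inner = c3 e5 bc 5c 5c 5c 5c ∥ bb 0a.
Outer hash (tag): even-index sum = 577 mod 256 = 65; odd-index sum = 600 mod 256 = 88 → 41 58.

4158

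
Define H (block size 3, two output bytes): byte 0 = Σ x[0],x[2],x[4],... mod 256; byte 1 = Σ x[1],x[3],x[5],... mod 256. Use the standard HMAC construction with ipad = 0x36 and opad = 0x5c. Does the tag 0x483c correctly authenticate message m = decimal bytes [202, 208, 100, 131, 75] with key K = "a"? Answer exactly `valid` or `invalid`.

valid

Key "a" = 61 is 1 byte ≤ B = 3; zero-pad to 3 bytes: K' = 61 00 00.
K' ⊕ ipad = 57 36 36; K' ⊕ opad = 3d 5c 5c.
Inner hash: even-index sum = 480 mod 256 = 224; odd-index sum = 431 mod 256 = 175 → e0 af.
Outer hash (recomputed tag): even-index sum = 328 mod 256 = 72; odd-index sum = 316 mod 256 = 60 → 48 3c.
Recomputed tag = 483c; claimed = 483c → match.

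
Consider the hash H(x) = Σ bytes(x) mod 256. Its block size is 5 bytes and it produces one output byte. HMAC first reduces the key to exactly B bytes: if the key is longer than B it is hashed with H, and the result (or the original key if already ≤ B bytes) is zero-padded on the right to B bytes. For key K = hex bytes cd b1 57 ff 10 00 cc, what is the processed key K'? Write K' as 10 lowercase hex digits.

|K| = 7 > B = 5, so first hash the key.
H(K): sum = 205+177+87+255+16+0+204 = 944; mod 256 = 176 → b0.
Zero-pad H(K) = b0 to 5 bytes: K' = b0 00 00 00 00.

b000000000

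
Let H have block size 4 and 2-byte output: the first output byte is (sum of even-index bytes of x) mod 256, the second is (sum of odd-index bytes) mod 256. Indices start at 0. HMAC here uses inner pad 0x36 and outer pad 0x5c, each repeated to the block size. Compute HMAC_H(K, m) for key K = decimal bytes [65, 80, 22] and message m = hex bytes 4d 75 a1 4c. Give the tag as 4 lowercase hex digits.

ecc5

Key decimal bytes [65, 80, 22] = 41 50 16 is 3 bytes ≤ B = 4; zero-pad to 4 bytes: K' = 41 50 16 00.
K' ⊕ ipad = 77 66 20 36.  K' ⊕ opad = 1d 0c 4a 5c.
Inner input = (K'⊕ipad) ∥ m = 77 66 20 36 ∥ 4d 75 a1 4c.
Inner hash: even-index sum = 389 mod 256 = 133; odd-index sum = 349 mod 256 = 93 → 85 5d.
Outer input = (K'⊕opad) ∥ inner = 1d 0c 4a 5c ∥ 85 5d.
Outer hash (tag): even-index sum = 236 mod 256 = 236; odd-index sum = 197 mod 256 = 197 → ec c5.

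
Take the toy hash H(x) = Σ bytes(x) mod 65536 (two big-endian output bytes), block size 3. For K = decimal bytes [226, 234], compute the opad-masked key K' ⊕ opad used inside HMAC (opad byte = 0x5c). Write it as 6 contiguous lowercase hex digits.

Key decimal bytes [226, 234] = e2 ea is 2 bytes ≤ B = 3; zero-pad to 3 bytes: K' = e2 ea 00.
XOR each byte with 0x5c: e2⊕5c=be, ea⊕5c=b6, 00⊕5c=5c.

beb65c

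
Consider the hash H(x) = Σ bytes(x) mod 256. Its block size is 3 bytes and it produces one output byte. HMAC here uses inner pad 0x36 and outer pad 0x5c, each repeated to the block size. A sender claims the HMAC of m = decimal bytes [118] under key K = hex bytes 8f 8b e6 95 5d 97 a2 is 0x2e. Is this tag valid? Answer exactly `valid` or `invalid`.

Key hex bytes 8f 8b e6 95 5d 97 a2 is 7 bytes > B = 3, so hash it first: H(key) = 2b, then zero-pad to 3 bytes: K' = 2b 00 00.
K' ⊕ ipad = 1d 36 36; K' ⊕ opad = 77 5c 5c.
Inner hash: sum = 29+54+54+118 = 255 → ff.
Outer hash (recomputed tag): sum = 119+92+92+255 = 558; mod 256 = 46 → 2e.
Recomputed tag = 2e; claimed = 2e → match.

valid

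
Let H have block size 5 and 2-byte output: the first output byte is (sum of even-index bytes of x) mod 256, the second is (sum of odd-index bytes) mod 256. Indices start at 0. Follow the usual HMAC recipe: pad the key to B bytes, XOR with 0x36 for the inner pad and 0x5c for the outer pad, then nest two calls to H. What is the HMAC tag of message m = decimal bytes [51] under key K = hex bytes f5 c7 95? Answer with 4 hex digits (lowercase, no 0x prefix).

Key hex bytes f5 c7 95 is 3 bytes ≤ B = 5; zero-pad to 5 bytes: K' = f5 c7 95 00 00.
K' ⊕ ipad = c3 f1 a3 36 36.  K' ⊕ opad = a9 9b c9 5c 5c.
Inner input = (K'⊕ipad) ∥ m = c3 f1 a3 36 36 ∥ 33.
Inner hash: even-index sum = 412 mod 256 = 156; odd-index sum = 346 mod 256 = 90 → 9c 5a.
Outer input = (K'⊕opad) ∥ inner = a9 9b c9 5c 5c ∥ 9c 5a.
Outer hash (tag): even-index sum = 552 mod 256 = 40; odd-index sum = 403 mod 256 = 147 → 28 93.

2893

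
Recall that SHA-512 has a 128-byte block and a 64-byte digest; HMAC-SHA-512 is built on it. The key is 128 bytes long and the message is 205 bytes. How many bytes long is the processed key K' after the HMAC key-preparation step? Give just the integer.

128

Key is 128 ≤ 128 bytes, zero-padded: |K'| = 128.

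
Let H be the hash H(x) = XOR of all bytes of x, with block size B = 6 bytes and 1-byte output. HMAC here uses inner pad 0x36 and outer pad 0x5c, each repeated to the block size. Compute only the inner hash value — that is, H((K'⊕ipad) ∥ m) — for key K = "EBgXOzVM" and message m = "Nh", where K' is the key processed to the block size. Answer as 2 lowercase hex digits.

Key "EBgXOzVM" = 45 42 67 58 4f 7a 56 4d is 8 bytes > B = 6, so hash it first: H(key) = 16, then zero-pad to 6 bytes: K' = 16 00 00 00 00 00.
K' ⊕ ipad = 20 36 36 36 36 36.
Inner input = 20 36 36 36 36 36 ∥ 4e 68.
Inner hash: XOR 20⊕36⊕36⊕36⊕36⊕36⊕4e⊕68 = 30.

30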